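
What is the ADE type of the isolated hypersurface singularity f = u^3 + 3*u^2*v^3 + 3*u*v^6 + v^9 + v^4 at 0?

E6

The Hessian of f at 0 has rank 0. Corank 2; j^3 = u^3 is a perfect cube, so E-series; the 4-jet and mu = 6 give E_6.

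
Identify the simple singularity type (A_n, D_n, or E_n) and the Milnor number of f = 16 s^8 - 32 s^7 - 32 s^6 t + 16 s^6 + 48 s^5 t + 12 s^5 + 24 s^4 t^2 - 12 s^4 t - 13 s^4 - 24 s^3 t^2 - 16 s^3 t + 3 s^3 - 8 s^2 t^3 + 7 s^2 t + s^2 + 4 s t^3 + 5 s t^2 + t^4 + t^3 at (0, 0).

Type A_2, Milnor number mu = 2.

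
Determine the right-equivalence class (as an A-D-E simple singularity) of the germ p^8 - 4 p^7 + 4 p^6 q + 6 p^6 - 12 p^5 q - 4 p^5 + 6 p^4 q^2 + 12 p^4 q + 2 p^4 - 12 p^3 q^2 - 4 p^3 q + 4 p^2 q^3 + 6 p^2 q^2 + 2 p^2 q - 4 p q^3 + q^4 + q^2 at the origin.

A_3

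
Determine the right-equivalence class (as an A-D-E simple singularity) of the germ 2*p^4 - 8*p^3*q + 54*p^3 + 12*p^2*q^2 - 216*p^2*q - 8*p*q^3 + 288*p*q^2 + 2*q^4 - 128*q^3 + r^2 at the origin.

The Hessian of f at 0 has rank 1. Corank 2; j^3 = 2*(3*p - 4*q)^3 is a perfect cube, so E-series; the 4-jet and mu = 6 give E_6.

E6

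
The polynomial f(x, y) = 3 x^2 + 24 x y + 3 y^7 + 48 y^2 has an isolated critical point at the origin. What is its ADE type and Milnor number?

The Hessian of f at 0 has rank 1. Corank 1: A-series; mu = 6 gives A_6.

Type A_6, Milnor number mu = 6.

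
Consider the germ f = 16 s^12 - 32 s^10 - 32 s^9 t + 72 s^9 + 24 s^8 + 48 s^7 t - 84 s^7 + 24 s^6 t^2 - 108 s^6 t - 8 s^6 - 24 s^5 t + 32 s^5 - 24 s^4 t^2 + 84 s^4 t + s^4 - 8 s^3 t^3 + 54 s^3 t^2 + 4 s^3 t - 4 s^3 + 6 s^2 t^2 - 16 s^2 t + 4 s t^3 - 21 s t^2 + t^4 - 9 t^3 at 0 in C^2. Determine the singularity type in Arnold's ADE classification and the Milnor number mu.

The Hessian of f at 0 has rank 0. Corank 2; j^3 = -(s + t)*(2*s + 3*t)^2 has shape L^2 M (L != M), so D-series; mu = 5 gives D_5.

Type D_{5}, Milnor number mu = 5.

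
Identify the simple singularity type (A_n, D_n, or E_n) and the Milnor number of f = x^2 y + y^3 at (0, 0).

The Hessian of f at 0 has rank 0. Corank 2; j^3 = y*(x^2 + y^2) splits into three distinct lines over C (the quadratic factor has nonzero discriminant), so D_4.

Type D_4, Milnor number mu = 4.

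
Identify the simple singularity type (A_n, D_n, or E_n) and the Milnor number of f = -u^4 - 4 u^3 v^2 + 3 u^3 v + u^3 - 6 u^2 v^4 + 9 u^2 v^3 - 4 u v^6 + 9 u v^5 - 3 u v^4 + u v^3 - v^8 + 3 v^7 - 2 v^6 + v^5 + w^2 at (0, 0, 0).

The Hessian of f at 0 is [[0, 0, 0], [0, 0, 0], [0, 0, 2]] with rank 1, so corank 2. A Groebner basis of the Jacobian ideal J(f) in C{u,v,w} is {-u^2/2 + v^4 - v^3/6, u^3, u^2*v + u^2/6 + v^3/18, 5*u^2/6 + u*v^2 + 5*v^3/18, w}; counting standard monomials gives mu = 7. Corank 2; j^3 = u^3 is a perfect cube, so E-series; the 4-jet and mu = 7 give E_7.

Type E7, Milnor number mu = 7.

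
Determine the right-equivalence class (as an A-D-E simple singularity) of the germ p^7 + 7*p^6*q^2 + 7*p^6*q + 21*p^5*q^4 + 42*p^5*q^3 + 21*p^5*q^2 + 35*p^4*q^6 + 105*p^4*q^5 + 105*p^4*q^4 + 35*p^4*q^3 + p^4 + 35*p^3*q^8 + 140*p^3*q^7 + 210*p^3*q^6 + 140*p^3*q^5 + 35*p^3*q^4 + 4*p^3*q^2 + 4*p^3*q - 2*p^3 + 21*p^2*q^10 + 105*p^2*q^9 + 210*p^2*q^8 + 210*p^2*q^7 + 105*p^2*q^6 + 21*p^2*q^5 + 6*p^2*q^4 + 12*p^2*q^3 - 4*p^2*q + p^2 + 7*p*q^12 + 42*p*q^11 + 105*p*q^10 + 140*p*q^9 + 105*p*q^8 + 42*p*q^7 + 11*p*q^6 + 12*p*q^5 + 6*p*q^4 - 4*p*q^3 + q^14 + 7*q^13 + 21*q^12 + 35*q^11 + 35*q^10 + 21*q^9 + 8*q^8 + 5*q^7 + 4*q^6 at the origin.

A_{6}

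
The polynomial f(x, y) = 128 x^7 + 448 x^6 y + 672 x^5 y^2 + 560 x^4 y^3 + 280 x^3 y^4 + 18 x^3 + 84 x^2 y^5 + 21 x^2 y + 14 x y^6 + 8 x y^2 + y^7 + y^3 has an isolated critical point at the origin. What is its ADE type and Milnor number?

The Hessian of f at 0 is [[0, 0], [0, 0]] with rank 0, so corank 2. A Groebner basis of the Jacobian ideal J(f) in C{x,y} is {-2187*x*y/14 + y^6 - 729*y^2/14, x*y^2 + y^3/3, x^2 + 5*x*y/6 + y^2/6}; counting standard monomials gives mu = 8. Corank 2; j^3 = (2*x + y)*(3*x + y)^2 has shape L^2 M (L != M), so D-series; mu = 8 gives D_8.

Type D_8, Milnor number mu = 8.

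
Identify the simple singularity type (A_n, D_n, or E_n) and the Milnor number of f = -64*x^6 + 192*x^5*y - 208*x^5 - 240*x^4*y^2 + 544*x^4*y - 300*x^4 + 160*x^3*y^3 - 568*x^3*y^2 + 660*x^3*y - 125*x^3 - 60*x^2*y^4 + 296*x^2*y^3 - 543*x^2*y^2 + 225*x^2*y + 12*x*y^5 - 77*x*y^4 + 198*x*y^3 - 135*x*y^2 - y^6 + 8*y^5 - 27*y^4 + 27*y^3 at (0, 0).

The Hessian of f at 0 has rank 0. Corank 2; j^3 = -(5*x - 3*y)^3 is a perfect cube, so E-series; the 5-jet and mu = 8 give E_8.

Type E8, Milnor number mu = 8.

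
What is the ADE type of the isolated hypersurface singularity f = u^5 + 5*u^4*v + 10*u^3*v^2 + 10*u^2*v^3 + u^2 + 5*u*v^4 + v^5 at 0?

A_4

The Hessian of f at 0 is [[2, 0], [0, 0]] with rank 1, so corank 1. A Groebner basis of the Jacobian ideal J(f) in C{u,v} is {v^4, u}; counting standard monomials gives mu = 4. Corank 1: A-series; mu = 4 gives A_4.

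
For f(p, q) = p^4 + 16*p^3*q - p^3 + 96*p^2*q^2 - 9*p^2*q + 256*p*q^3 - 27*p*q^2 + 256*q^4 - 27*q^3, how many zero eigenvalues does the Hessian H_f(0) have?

2

The Hessian at 0 is [[0, 0], [0, 0]] of rank 0; hence corank 2.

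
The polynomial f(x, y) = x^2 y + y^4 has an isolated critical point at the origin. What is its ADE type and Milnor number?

Type D_5, Milnor number mu = 5.

The Hessian of f at 0 is [[0, 0], [0, 0]] with rank 0, so corank 2. A Groebner basis of the Jacobian ideal J(f) in C{x,y} is {x^3, x^2/4 + y^3, x*y}; counting standard monomials gives mu = 5. Corank 2; j^3 = x^2*y has shape L^2 M (L != M), so D-series; mu = 5 gives D_5.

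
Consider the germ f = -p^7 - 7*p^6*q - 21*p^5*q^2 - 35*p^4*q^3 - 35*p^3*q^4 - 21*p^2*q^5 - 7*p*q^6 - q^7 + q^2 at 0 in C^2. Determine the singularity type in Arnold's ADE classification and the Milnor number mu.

Type A_6, Milnor number mu = 6.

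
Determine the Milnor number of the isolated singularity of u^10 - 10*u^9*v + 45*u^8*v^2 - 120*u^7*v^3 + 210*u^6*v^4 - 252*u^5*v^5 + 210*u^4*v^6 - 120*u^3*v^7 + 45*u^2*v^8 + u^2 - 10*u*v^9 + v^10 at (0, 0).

9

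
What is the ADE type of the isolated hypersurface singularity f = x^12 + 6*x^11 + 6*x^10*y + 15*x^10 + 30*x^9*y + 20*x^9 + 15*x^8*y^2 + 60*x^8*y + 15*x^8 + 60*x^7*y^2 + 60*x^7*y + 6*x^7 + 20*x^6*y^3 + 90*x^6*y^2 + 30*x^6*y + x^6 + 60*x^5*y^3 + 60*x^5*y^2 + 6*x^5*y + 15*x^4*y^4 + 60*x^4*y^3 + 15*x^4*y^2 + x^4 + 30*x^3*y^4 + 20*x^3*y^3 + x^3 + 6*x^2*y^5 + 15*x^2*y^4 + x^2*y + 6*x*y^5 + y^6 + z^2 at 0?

The Hessian of f at 0 is [[0, 0, 0], [0, 0, 0], [0, 0, 2]] with rank 1, so corank 2. A Groebner basis of the Jacobian ideal J(f) in C{x,y,z} is {-x*y/6 + y^5, x*y^2, x^2 + x*y, z}; counting standard monomials gives mu = 7. Corank 2; j^3 = x^2*(x + y) has shape L^2 M (L != M), so D-series; mu = 7 gives D_7.

D_7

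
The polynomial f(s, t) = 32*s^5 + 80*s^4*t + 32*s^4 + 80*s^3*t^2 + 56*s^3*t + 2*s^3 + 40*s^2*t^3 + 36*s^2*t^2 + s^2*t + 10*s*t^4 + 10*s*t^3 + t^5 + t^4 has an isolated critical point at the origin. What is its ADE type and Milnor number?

The Hessian of f at 0 has rank 0. Corank 2; j^3 = s^2*(2*s + t) has shape L^2 M (L != M), so D-series; mu = 5 gives D_5.

Type D_5, Milnor number mu = 5.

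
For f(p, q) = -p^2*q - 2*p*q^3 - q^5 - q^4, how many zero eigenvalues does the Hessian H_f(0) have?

2

Hessian at 0 has rank 0.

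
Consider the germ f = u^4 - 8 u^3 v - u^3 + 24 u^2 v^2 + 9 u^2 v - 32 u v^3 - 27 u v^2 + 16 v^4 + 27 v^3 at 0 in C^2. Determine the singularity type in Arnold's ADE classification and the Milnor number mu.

The Hessian of f at 0 is [[0, 0], [0, 0]] with rank 0, so corank 2. A Groebner basis of the Jacobian ideal J(f) in C{u,v} is {v^4, u*v^2 - 8*v^3/3, u^2 - 6*u*v + 9*v^2}; counting standard monomials gives mu = 6. Corank 2; j^3 = -(u - 3*v)^3 is a perfect cube, so E-series; the 4-jet and mu = 6 give E_6.

Type E6, Milnor number mu = 6.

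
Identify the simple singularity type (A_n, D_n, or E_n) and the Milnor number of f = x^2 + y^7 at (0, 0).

The Hessian of f at 0 is [[2, 0], [0, 0]] with rank 1, so corank 1. A Groebner basis of the Jacobian ideal J(f) in C{x,y} is {y^6, x}; counting standard monomials gives mu = 6. Corank 1: A-series; mu = 6 gives A_6.

Type A6, Milnor number mu = 6.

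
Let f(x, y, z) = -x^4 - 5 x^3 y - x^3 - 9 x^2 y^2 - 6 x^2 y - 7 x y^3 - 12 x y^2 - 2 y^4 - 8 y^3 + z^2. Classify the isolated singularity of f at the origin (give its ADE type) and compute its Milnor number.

Type E7, Milnor number mu = 7.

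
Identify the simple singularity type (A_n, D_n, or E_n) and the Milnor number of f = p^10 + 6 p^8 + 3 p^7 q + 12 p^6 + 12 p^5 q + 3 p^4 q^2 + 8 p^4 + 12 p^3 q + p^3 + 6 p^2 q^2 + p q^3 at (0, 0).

Type E_7, Milnor number mu = 7.

The Hessian of f at 0 has rank 0. Corank 2; j^3 = p^3 is a perfect cube, so E-series; the 4-jet and mu = 7 give E_7.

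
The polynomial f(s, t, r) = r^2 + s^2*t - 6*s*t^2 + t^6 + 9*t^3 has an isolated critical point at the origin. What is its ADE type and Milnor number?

Type D_7, Milnor number mu = 7.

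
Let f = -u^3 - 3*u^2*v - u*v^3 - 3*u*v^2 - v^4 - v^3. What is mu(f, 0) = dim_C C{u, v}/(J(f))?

The Hessian of f at 0 has rank 0. Corank 2; j^3 = -(u + v)^3 is a perfect cube, so E-series; the 4-jet and mu = 7 give E_7.

7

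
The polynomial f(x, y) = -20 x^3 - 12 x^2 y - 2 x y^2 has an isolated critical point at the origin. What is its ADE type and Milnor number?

Type D_4, Milnor number mu = 4.

The Hessian of f at 0 has rank 0. Corank 2; j^3 = -2*x*(10*x^2 + 6*x*y + y^2) splits into three distinct lines over C (the quadratic factor has nonzero discriminant), so D_4.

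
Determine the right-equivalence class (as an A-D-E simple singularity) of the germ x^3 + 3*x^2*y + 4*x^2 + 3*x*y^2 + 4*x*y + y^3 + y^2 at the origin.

A2

The Hessian of f at 0 has rank 1. Corank 1: A-series; mu = 2 gives A_2.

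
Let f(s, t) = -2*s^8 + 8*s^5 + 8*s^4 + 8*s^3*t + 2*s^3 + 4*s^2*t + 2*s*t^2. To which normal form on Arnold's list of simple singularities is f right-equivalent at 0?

D9

The Hessian of f at 0 has rank 0. Corank 2; j^3 = 2*s*(s + t)^2 has shape L^2 M (L != M), so D-series; mu = 9 gives D_9.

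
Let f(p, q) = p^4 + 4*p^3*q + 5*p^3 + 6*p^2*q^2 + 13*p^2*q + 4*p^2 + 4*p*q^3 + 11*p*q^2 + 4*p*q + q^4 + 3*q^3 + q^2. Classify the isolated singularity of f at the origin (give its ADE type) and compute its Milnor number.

The Hessian of f at 0 is [[8, 4], [4, 2]] with rank 1, so corank 1. A Groebner basis of the Jacobian ideal J(f) in C{p,q} is {q^2, p + q/2}; counting standard monomials gives mu = 2. Corank 1: A-series; mu = 2 gives A_2.

Type A_{2}, Milnor number mu = 2.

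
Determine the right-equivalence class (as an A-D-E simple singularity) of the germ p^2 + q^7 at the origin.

A_{6}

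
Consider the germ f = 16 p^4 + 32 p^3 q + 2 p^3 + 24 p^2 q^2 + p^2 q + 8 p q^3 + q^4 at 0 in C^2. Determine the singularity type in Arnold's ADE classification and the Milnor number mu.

The Hessian of f at 0 has rank 0. Corank 2; j^3 = p^2*(2*p + q) has shape L^2 M (L != M), so D-series; mu = 5 gives D_5.

Type D_5, Milnor number mu = 5.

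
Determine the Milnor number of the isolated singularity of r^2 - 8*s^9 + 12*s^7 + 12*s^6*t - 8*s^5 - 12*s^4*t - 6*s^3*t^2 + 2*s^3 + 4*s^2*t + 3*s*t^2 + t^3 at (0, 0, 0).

The Hessian of f at 0 has rank 1. Corank 2; j^3 = (s + t)*(2*s^2 + 2*s*t + t^2) splits into three distinct lines over C (the quadratic factor has nonzero discriminant), so D_4.

4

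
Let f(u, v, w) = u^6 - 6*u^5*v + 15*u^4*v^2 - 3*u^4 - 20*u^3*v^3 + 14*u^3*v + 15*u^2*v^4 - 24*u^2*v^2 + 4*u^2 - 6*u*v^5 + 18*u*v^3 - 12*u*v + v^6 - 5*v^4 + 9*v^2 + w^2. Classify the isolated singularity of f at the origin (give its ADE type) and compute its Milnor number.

Type A3, Milnor number mu = 3.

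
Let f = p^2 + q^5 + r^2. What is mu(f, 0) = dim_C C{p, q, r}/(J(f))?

4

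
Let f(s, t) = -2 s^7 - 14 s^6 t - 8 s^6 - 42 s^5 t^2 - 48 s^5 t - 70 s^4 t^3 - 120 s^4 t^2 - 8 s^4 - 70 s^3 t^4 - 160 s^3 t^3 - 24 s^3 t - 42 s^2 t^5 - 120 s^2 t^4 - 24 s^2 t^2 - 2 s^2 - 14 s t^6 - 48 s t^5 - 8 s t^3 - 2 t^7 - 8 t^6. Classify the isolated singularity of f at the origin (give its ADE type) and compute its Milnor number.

The Hessian of f at 0 has rank 1. Corank 1: A-series; mu = 6 gives A_6.

Type A_6, Milnor number mu = 6.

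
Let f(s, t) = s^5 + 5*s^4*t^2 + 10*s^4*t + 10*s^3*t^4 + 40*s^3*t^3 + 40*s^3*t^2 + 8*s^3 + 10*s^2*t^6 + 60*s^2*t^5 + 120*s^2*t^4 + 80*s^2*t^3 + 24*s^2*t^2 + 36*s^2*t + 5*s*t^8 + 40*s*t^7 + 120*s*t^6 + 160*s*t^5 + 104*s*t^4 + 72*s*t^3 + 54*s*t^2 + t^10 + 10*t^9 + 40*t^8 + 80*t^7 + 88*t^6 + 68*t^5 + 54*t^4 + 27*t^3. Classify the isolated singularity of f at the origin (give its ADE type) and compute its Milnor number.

Type E_8, Milnor number mu = 8.

The Hessian of f at 0 has rank 0. Corank 2; j^3 = (2*s + 3*t)^3 is a perfect cube, so E-series; the 5-jet and mu = 8 give E_8.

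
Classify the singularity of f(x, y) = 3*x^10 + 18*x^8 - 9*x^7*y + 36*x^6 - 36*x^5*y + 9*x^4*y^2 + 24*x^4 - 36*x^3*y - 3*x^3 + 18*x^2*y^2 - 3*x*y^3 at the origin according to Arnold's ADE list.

E_7

The Hessian of f at 0 has rank 0. Corank 2; j^3 = -3*x^3 is a perfect cube, so E-series; the 4-jet and mu = 7 give E_7.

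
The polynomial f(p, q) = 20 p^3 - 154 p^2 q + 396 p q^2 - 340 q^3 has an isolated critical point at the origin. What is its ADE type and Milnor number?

Type D_{4}, Milnor number mu = 4.

The Hessian of f at 0 has rank 0. Corank 2; j^3 = 2*(2*p - 5*q)*(5*p^2 - 26*p*q + 34*q^2) splits into three distinct lines over C (the quadratic factor has nonzero discriminant), so D_4.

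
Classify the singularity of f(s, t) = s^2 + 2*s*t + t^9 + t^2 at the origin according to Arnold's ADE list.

The Hessian of f at 0 has rank 1. Corank 1: A-series; mu = 8 gives A_8.

A_{8}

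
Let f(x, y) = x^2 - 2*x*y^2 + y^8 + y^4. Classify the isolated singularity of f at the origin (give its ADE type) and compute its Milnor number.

Type A_7, Milnor number mu = 7.

The Hessian of f at 0 is [[2, 0], [0, 0]] with rank 1, so corank 1. A Groebner basis of the Jacobian ideal J(f) in C{x,y} is {x^4, x^3*y, -x + y^2}; counting standard monomials gives mu = 7. Corank 1: A-series; mu = 7 gives A_7.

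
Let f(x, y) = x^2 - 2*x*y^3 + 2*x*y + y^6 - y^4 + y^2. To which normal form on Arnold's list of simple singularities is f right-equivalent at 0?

A_3

The Hessian of f at 0 is [[2, 2], [2, 2]] with rank 1, so corank 1. A Groebner basis of the Jacobian ideal J(f) in C{x,y} is {y^3, x + y}; counting standard monomials gives mu = 3. Corank 1: A-series; mu = 3 gives A_3.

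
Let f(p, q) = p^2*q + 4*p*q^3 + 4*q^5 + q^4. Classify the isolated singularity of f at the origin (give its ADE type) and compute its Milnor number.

The Hessian of f at 0 is [[0, 0], [0, 0]] with rank 0, so corank 2. A Groebner basis of the Jacobian ideal J(f) in C{p,q} is {p*q^2, p*q/2 + q^3, p^2 - 2*p*q}; counting standard monomials gives mu = 5. Corank 2; j^3 = p^2*q has shape L^2 M (L != M), so D-series; mu = 5 gives D_5.

Type D5, Milnor number mu = 5.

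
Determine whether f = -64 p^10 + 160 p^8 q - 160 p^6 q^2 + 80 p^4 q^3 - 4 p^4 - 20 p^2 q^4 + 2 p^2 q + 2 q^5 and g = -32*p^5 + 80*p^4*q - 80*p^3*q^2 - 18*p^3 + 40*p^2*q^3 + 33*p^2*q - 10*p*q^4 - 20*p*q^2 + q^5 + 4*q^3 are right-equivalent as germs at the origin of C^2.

The Hessian of f at 0 has rank 0. Corank 2; j^3 = 2*p^2*q has shape L^2 M (L != M), so D-series; mu = 6 gives D_6. The Hessian of g at 0 has rank 0. Corank 2; j^3 = -(2*p - q)*(3*p - 2*q)^2 has shape L^2 M (L != M), so D-series; mu = 6 gives D_6. Both have type D_6, hence right-equivalent.

Yes.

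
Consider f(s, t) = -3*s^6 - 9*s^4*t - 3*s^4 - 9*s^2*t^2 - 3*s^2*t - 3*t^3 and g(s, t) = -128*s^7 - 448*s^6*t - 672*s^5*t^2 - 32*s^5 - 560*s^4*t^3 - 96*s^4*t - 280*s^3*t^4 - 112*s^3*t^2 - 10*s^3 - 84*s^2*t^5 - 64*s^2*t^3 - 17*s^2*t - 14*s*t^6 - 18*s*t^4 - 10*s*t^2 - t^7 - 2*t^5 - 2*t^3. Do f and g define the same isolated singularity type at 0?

Yes.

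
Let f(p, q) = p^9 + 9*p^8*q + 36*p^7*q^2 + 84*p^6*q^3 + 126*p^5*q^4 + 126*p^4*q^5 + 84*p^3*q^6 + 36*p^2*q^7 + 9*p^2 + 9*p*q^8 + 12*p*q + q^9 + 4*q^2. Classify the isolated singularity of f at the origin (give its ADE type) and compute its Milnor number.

The Hessian of f at 0 is [[18, 12], [12, 8]] with rank 1, so corank 1. A Groebner basis of the Jacobian ideal J(f) in C{p,q} is {q^8, p + 2*q/3}; counting standard monomials gives mu = 8. Corank 1: A-series; mu = 8 gives A_8.

Type A_{8}, Milnor number mu = 8.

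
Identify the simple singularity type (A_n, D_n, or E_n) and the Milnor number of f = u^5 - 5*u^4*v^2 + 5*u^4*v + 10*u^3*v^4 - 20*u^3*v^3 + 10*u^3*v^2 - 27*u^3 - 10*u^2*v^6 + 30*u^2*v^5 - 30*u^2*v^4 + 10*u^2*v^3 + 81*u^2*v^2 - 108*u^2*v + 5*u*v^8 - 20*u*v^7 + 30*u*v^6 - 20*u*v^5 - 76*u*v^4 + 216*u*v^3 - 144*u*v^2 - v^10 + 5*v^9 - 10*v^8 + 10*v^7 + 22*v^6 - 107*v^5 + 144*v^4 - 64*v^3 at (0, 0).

The Hessian of f at 0 has rank 0. Corank 2; j^3 = -(3*u + 4*v)^3 is a perfect cube, so E-series; the 5-jet and mu = 8 give E_8.

Type E_8, Milnor number mu = 8.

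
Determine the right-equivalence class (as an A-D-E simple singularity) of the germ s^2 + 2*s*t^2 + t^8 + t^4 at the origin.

A7

The Hessian of f at 0 has rank 1. Corank 1: A-series; mu = 7 gives A_7.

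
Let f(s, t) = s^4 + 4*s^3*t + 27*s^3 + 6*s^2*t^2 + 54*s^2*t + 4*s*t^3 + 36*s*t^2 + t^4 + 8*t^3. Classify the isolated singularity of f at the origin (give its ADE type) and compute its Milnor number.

The Hessian of f at 0 is [[0, 0], [0, 0]] with rank 0, so corank 2. A Groebner basis of the Jacobian ideal J(f) in C{s,t} is {t^4, s*t^2 + 7*t^3/9, s^2 + 4*s*t/3 + 4*t^2/9}; counting standard monomials gives mu = 6. Corank 2; j^3 = (3*s + 2*t)^3 is a perfect cube, so E-series; the 4-jet and mu = 6 give E_6.

Type E_{6}, Milnor number mu = 6.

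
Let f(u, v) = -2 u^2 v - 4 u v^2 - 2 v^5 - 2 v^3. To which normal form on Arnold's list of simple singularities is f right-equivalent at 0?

D_{6}

The Hessian of f at 0 has rank 0. Corank 2; j^3 = -2*v*(u + v)^2 has shape L^2 M (L != M), so D-series; mu = 6 gives D_6.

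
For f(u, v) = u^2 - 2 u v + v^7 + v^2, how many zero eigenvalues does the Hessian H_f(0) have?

1

The Hessian at 0 is [[2, -2], [-2, 2]] of rank 1; hence corank 1.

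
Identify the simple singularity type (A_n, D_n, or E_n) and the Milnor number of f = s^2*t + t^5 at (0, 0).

Type D_{6}, Milnor number mu = 6.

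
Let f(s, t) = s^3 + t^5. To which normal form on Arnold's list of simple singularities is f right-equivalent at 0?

The Hessian of f at 0 has rank 0. Corank 2; j^3 = s^3 is a perfect cube, so E-series; the 5-jet and mu = 8 give E_8.

E_8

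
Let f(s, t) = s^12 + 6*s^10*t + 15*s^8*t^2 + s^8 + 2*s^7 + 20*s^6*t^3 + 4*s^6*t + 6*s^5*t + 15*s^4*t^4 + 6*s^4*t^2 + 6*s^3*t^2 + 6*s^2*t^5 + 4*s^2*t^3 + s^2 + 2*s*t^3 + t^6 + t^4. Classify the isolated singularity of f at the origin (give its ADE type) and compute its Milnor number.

The Hessian of f at 0 has rank 1. Corank 1: A-series; mu = 3 gives A_3.

Type A_3, Milnor number mu = 3.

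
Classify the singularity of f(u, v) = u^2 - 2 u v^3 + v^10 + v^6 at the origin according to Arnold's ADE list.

A_9

The Hessian of f at 0 is [[2, 0], [0, 0]] with rank 1, so corank 1. A Groebner basis of the Jacobian ideal J(f) in C{u,v} is {u^3, -u + v^3}; counting standard monomials gives mu = 9. Corank 1: A-series; mu = 9 gives A_9.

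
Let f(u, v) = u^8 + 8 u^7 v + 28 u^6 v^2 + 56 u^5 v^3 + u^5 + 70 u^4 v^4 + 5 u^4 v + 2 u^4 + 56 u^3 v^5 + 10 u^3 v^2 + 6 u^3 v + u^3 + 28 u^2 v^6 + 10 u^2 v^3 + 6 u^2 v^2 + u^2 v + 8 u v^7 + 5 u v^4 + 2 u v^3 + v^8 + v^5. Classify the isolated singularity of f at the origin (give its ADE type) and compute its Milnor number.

The Hessian of f at 0 has rank 0. Corank 2; j^3 = u^2*(u + v) has shape L^2 M (L != M), so D-series; mu = 9 gives D_9.

Type D_{9}, Milnor number mu = 9.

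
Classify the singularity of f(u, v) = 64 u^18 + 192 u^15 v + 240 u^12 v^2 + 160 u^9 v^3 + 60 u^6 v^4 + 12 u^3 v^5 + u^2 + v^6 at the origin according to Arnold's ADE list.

A_5

The Hessian of f at 0 has rank 1. Corank 1: A-series; mu = 5 gives A_5.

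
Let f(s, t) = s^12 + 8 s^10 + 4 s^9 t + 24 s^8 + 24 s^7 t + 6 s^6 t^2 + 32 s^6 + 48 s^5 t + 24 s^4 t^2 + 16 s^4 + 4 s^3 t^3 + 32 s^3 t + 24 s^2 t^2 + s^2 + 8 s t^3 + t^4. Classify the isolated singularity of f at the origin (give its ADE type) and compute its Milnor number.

The Hessian of f at 0 has rank 1. Corank 1: A-series; mu = 3 gives A_3.

Type A_{3}, Milnor number mu = 3.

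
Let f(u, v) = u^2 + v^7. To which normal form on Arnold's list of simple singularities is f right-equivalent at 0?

A_6

The Hessian of f at 0 has rank 1. Corank 1: A-series; mu = 6 gives A_6.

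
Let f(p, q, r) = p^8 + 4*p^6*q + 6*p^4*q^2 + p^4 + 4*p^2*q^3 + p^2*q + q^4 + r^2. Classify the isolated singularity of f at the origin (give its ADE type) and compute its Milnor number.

The Hessian of f at 0 has rank 1. Corank 2; j^3 = p^2*q has shape L^2 M (L != M), so D-series; mu = 5 gives D_5.

Type D5, Milnor number mu = 5.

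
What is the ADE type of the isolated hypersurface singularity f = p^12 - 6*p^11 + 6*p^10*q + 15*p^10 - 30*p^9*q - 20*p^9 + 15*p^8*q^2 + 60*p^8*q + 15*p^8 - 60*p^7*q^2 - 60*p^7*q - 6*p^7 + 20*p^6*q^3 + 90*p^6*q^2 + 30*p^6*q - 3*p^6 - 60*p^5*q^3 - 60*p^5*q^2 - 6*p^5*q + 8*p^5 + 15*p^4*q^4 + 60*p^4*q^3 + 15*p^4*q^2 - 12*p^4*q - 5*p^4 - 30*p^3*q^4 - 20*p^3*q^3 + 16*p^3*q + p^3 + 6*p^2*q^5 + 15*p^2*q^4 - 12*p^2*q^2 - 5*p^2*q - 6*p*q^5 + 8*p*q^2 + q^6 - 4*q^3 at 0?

The Hessian of f at 0 is [[0, 0], [0, 0]] with rank 0, so corank 2. A Groebner basis of the Jacobian ideal J(f) in C{p,q} is {323*p^2/11904 - 1801*p*q/11904 + q^4 + 509*q^3/1488 + 385*q^2/1984, p^3 - 61*p^2/124 + 119*p*q/124 + 2*q^3/31 + 3*q^2/62, p^2*q + p^2/124 - 67*p*q/124 + 2*q^3/31 + 65*q^2/62, 67*p^2/1488 + p*q^2 - 521*p*q/1488 - 119*q^3/186 + 129*q^2/248}; counting standard monomials gives mu = 7. Corank 2; j^3 = (p - 2*q)^2*(p - q) has shape L^2 M (L != M), so D-series; mu = 7 gives D_7.

D_{7}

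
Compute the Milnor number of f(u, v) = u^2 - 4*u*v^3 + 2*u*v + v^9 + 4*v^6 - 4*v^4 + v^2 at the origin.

The Hessian of f at 0 has rank 1. Corank 1: A-series; mu = 8 gives A_8.

8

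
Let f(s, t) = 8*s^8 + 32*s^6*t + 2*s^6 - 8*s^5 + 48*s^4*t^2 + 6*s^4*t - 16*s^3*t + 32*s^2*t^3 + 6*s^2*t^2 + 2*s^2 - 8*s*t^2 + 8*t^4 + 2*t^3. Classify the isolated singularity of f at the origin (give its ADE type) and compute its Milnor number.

Type A2, Milnor number mu = 2.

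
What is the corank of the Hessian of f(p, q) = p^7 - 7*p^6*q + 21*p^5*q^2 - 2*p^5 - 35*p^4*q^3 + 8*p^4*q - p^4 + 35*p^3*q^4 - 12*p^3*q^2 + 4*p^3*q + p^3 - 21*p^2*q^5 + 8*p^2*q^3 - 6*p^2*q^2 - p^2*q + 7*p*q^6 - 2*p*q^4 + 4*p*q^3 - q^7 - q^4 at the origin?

2

Hessian at 0 has rank 0.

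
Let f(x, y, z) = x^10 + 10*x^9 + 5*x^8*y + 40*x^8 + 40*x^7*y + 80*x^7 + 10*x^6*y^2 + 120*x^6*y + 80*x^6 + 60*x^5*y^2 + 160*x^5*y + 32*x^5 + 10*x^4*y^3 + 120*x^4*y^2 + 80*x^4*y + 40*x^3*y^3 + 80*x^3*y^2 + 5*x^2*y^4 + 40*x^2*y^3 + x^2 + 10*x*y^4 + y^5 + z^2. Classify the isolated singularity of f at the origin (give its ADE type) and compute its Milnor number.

Type A_4, Milnor number mu = 4.

The Hessian of f at 0 has rank 2. Corank 1: A-series; mu = 4 gives A_4.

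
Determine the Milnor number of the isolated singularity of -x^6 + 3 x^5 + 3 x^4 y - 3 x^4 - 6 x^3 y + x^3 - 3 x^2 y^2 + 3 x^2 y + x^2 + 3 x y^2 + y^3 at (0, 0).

2

The Hessian of f at 0 has rank 1. Corank 1: A-series; mu = 2 gives A_2.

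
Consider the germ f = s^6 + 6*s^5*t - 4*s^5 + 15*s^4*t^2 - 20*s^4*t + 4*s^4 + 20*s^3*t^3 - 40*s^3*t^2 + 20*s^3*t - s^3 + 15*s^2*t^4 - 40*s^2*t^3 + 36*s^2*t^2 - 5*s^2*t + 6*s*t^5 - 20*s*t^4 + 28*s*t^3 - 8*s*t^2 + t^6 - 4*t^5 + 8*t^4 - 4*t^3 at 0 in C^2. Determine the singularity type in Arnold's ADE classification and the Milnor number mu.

Type D_7, Milnor number mu = 7.

The Hessian of f at 0 has rank 0. Corank 2; j^3 = -(s + t)*(s + 2*t)^2 has shape L^2 M (L != M), so D-series; mu = 7 gives D_7.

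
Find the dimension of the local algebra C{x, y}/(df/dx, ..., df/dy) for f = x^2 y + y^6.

The Hessian of f at 0 has rank 0. Corank 2; j^3 = x^2*y has shape L^2 M (L != M), so D-series; mu = 7 gives D_7.

7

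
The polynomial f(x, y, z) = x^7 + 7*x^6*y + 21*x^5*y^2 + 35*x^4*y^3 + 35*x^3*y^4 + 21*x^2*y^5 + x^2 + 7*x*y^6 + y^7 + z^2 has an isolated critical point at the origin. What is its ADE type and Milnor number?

Type A6, Milnor number mu = 6.

The Hessian of f at 0 has rank 2. Corank 1: A-series; mu = 6 gives A_6.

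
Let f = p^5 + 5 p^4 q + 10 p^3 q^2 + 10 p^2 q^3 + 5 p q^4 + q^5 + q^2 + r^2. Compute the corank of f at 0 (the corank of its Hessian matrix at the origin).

Hessian at 0 has rank 2.

1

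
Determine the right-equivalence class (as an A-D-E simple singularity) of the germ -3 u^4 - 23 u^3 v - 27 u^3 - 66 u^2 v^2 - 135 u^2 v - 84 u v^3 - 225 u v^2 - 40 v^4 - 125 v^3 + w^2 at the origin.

E_7

The Hessian of f at 0 has rank 1. Corank 2; j^3 = -(3*u + 5*v)^3 is a perfect cube, so E-series; the 4-jet and mu = 7 give E_7.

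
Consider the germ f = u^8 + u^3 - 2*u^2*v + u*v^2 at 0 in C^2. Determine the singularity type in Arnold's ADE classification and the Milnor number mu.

Type D9, Milnor number mu = 9.

The Hessian of f at 0 has rank 0. Corank 2; j^3 = u*(u - v)^2 has shape L^2 M (L != M), so D-series; mu = 9 gives D_9.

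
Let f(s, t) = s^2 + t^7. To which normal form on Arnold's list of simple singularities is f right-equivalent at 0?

A_{6}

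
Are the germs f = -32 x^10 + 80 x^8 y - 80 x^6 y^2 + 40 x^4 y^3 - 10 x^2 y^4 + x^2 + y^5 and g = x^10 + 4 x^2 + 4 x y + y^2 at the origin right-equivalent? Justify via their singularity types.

The Hessian of f at 0 has rank 1. Corank 1: A-series; mu = 4 gives A_4. The Hessian of g at 0 has rank 1. Corank 1: A-series; mu = 9 gives A_9. f is A_4 but g is A_9, hence not right-equivalent.

No.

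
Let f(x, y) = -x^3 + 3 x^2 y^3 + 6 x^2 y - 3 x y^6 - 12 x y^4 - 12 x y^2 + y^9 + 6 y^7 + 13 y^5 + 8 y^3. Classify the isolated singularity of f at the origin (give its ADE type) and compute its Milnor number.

Type E_{8}, Milnor number mu = 8.

The Hessian of f at 0 has rank 0. Corank 2; j^3 = -(x - 2*y)^3 is a perfect cube, so E-series; the 5-jet and mu = 8 give E_8.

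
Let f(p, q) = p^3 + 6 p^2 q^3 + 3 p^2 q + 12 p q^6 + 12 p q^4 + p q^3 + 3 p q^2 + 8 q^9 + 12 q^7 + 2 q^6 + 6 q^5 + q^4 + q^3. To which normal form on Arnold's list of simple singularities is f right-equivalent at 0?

The Hessian of f at 0 has rank 0. Corank 2; j^3 = (p + q)^3 is a perfect cube, so E-series; the 4-jet and mu = 7 give E_7.

E_{7}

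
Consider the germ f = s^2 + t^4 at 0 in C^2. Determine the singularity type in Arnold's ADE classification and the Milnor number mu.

Type A_{3}, Milnor number mu = 3.

The Hessian of f at 0 has rank 1. Corank 1: A-series; mu = 3 gives A_3.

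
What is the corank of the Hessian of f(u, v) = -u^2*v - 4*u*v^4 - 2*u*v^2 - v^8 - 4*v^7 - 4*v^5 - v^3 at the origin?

2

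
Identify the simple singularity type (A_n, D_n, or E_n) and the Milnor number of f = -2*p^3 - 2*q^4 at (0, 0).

Type E_6, Milnor number mu = 6.

The Hessian of f at 0 is [[0, 0], [0, 0]] with rank 0, so corank 2. A Groebner basis of the Jacobian ideal J(f) in C{p,q} is {q^3, p^2}; counting standard monomials gives mu = 6. Corank 2; j^3 = -2*p^3 is a perfect cube, so E-series; the 4-jet and mu = 6 give E_6.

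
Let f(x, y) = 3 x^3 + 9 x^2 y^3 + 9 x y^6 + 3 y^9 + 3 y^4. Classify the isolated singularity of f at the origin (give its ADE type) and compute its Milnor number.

Type E6, Milnor number mu = 6.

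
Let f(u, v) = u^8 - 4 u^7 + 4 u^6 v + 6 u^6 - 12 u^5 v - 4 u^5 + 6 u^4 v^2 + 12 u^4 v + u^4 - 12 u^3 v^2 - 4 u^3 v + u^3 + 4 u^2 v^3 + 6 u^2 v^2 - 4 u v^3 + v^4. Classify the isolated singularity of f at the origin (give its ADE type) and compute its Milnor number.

Type E_6, Milnor number mu = 6.

The Hessian of f at 0 is [[0, 0], [0, 0]] with rank 0, so corank 2. A Groebner basis of the Jacobian ideal J(f) in C{u,v} is {v^4, u*v^2 - v^3/3, u^2}; counting standard monomials gives mu = 6. Corank 2; j^3 = u^3 is a perfect cube, so E-series; the 4-jet and mu = 6 give E_6.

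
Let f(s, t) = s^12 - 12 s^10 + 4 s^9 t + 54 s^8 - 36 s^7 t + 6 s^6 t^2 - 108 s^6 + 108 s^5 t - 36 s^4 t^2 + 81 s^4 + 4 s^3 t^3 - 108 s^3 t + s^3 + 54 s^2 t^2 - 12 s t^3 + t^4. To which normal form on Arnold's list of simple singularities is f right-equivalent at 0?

E_{6}

The Hessian of f at 0 has rank 0. Corank 2; j^3 = s^3 is a perfect cube, so E-series; the 4-jet and mu = 6 give E_6.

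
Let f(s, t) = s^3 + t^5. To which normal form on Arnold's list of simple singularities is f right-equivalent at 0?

E_{8}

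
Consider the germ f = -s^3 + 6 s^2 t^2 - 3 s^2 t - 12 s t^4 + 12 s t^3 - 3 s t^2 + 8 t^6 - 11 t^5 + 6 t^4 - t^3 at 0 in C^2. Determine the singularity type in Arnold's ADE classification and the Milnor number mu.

The Hessian of f at 0 is [[0, 0], [0, 0]] with rank 0, so corank 2. A Groebner basis of the Jacobian ideal J(f) in C{s,t} is {t^4, s^3 + 3*s^2*t + 3*s^2/4 + 3*s*t/2 - 2*t^3 + 3*t^2/4, -s^2/4 + s*t^2 - s*t/2 + t^3 - t^2/4}; counting standard monomials gives mu = 8. Corank 2; j^3 = -(s + t)^3 is a perfect cube, so E-series; the 5-jet and mu = 8 give E_8.

Type E8, Milnor number mu = 8.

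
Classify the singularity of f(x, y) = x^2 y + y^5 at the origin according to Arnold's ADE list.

D_6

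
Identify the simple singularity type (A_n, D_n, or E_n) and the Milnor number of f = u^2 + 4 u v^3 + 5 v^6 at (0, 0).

Type A_{5}, Milnor number mu = 5.

The Hessian of f at 0 is [[2, 0], [0, 0]] with rank 1, so corank 1. A Groebner basis of the Jacobian ideal J(f) in C{u,v} is {u*v^2, u/2 + v^3, u^2}; counting standard monomials gives mu = 5. Corank 1: A-series; mu = 5 gives A_5.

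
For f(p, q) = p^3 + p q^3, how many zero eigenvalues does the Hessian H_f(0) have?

2

The Hessian at 0 is [[0, 0], [0, 0]] of rank 0; hence corank 2.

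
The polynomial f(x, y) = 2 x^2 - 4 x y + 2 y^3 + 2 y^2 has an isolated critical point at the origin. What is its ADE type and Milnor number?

The Hessian of f at 0 is [[4, -4], [-4, 4]] with rank 1, so corank 1. A Groebner basis of the Jacobian ideal J(f) in C{x,y} is {y^2, x - y}; counting standard monomials gives mu = 2. Corank 1: A-series; mu = 2 gives A_2.

Type A_{2}, Milnor number mu = 2.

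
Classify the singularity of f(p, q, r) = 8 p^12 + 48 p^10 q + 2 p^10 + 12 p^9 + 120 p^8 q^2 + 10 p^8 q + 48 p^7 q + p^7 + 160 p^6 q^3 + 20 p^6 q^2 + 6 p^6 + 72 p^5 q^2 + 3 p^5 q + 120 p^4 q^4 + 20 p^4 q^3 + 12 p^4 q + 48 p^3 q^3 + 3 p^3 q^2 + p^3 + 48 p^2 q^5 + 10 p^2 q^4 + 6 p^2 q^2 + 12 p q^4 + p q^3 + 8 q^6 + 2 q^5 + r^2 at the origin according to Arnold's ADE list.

E7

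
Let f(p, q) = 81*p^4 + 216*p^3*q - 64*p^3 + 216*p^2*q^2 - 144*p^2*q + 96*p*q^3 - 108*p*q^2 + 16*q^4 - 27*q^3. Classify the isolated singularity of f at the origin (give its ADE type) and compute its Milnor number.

The Hessian of f at 0 is [[0, 0], [0, 0]] with rank 0, so corank 2. A Groebner basis of the Jacobian ideal J(f) in C{p,q} is {q^4, p*q^2 + 13*q^3/18, p^2 + 3*p*q/2 + 9*q^2/16}; counting standard monomials gives mu = 6. Corank 2; j^3 = -(4*p + 3*q)^3 is a perfect cube, so E-series; the 4-jet and mu = 6 give E_6.

Type E6, Milnor number mu = 6.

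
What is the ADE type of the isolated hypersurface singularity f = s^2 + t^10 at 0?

A_9

The Hessian of f at 0 has rank 1. Corank 1: A-series; mu = 9 gives A_9.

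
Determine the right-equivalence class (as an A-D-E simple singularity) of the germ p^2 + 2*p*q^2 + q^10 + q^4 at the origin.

A_{9}

The Hessian of f at 0 is [[2, 0], [0, 0]] with rank 1, so corank 1. A Groebner basis of the Jacobian ideal J(f) in C{p,q} is {p^5, p^4*q, p + q^2}; counting standard monomials gives mu = 9. Corank 1: A-series; mu = 9 gives A_9.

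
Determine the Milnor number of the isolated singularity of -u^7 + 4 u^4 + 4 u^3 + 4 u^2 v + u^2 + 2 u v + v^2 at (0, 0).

The Hessian of f at 0 is [[2, 2], [2, 2]] with rank 1, so corank 1. A Groebner basis of the Jacobian ideal J(f) in C{u,v} is {7*u*v/6 - 5*u/24 + v^4 + 2*v^3/3 + 3*v^2/4 - 5*v/24, u*v^2 - 2*u*v/3 + u/12 + v^3/3 - v^2/2 + v/12, u^2 + u/2 + v/2}; counting standard monomials gives mu = 6. Corank 1: A-series; mu = 6 gives A_6.

6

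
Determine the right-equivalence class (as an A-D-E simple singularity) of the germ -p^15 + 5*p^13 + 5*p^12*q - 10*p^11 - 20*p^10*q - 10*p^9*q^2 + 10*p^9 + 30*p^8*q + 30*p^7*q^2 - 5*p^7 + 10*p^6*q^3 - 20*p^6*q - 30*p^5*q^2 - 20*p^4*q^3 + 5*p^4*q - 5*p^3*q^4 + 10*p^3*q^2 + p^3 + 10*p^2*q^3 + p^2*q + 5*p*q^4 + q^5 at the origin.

The Hessian of f at 0 has rank 0. Corank 2; j^3 = p^2*(p + q) has shape L^2 M (L != M), so D-series; mu = 6 gives D_6.

D_{6}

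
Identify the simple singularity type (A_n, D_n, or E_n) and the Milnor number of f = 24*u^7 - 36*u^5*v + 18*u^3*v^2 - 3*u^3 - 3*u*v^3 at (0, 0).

Type E_{7}, Milnor number mu = 7.

The Hessian of f at 0 is [[0, 0], [0, 0]] with rank 0, so corank 2. A Groebner basis of the Jacobian ideal J(f) in C{u,v} is {u^3, u*v^2, 3*u^2 + v^3}; counting standard monomials gives mu = 7. Corank 2; j^3 = -3*u^3 is a perfect cube, so E-series; the 4-jet and mu = 7 give E_7.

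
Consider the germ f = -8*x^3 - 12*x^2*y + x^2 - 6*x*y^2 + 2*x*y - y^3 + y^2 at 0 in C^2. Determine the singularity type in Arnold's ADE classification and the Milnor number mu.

The Hessian of f at 0 has rank 1. Corank 1: A-series; mu = 2 gives A_2.

Type A2, Milnor number mu = 2.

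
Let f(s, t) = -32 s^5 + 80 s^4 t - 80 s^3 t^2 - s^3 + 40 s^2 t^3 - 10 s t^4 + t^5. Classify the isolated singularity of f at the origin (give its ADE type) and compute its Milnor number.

Type E8, Milnor number mu = 8.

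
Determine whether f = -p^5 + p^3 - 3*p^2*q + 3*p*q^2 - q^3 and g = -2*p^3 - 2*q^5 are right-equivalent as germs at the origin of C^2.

Yes.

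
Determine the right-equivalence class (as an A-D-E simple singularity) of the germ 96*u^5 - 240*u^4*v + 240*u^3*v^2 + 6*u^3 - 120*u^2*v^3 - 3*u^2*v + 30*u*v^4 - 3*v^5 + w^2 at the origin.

The Hessian of f at 0 is [[0, 0, 0], [0, 0, 0], [0, 0, 2]] with rank 1, so corank 2. A Groebner basis of the Jacobian ideal J(f) in C{u,v,w} is {u*v/10 + v^4, u*v^2, u^2 - u*v/2, w}; counting standard monomials gives mu = 6. Corank 2; j^3 = 3*u^2*(2*u - v) has shape L^2 M (L != M), so D-series; mu = 6 gives D_6.

D6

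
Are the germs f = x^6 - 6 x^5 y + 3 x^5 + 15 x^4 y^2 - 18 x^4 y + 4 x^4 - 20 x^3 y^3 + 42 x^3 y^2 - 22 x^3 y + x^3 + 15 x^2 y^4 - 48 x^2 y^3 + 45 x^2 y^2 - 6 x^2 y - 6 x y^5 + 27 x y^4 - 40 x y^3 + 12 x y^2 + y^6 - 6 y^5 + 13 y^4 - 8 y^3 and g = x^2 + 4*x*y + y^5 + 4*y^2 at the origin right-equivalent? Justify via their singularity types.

The Hessian of f at 0 is [[0, 0], [0, 0]] with rank 0, so corank 2. A Groebner basis of the Jacobian ideal J(f) in C{x,y} is {x^3 - 6*x^2 + 24*x*y - 24*y^2, x^2*y - 4*x^2 + 16*x*y - 16*y^2, -5*x^2/2 + x*y^2 + 10*x*y - 10*y^2, -3*x^2/2 + 6*x*y + y^3 - 6*y^2}; counting standard monomials gives mu = 6. Corank 2; j^3 = (x - 2*y)^3 is a perfect cube, so E-series; the 4-jet and mu = 6 give E_6. The Hessian of g at 0 is [[2, 4], [4, 8]] with rank 1, so corank 1. A Groebner basis of the Jacobian ideal J(g) in C{x,y} is {y^4, x + 2*y}; counting standard monomials gives mu = 4. Corank 1: A-series; mu = 4 gives A_4. f is E_6 but g is A_4, hence not right-equivalent.

No.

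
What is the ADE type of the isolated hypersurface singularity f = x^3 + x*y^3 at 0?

The Hessian of f at 0 is [[0, 0], [0, 0]] with rank 0, so corank 2. A Groebner basis of the Jacobian ideal J(f) in C{x,y} is {x^3, x*y^2, 3*x^2 + y^3}; counting standard monomials gives mu = 7. Corank 2; j^3 = x^3 is a perfect cube, so E-series; the 4-jet and mu = 7 give E_7.

E_{7}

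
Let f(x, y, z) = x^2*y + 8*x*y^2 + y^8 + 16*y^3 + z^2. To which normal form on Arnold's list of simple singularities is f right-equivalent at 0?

D9

The Hessian of f at 0 has rank 1. Corank 2; j^3 = y*(x + 4*y)^2 has shape L^2 M (L != M), so D-series; mu = 9 gives D_9.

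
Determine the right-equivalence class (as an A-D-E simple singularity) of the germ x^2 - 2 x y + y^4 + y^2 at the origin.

A3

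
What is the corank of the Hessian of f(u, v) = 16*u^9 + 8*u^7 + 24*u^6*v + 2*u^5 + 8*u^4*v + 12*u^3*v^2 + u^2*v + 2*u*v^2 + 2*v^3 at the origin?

2

The Hessian at 0 is [[0, 0], [0, 0]] of rank 0; hence corank 2.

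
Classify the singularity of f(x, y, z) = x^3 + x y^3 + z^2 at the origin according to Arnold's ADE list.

The Hessian of f at 0 is [[0, 0, 0], [0, 0, 0], [0, 0, 2]] with rank 1, so corank 2. A Groebner basis of the Jacobian ideal J(f) in C{x,y,z} is {x^3, x*y^2, 3*x^2 + y^3, z}; counting standard monomials gives mu = 7. Corank 2; j^3 = x^3 is a perfect cube, so E-series; the 4-jet and mu = 7 give E_7.

E_7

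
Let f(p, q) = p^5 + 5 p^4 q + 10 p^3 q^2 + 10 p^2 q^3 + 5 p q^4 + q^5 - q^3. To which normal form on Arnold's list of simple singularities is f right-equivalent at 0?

The Hessian of f at 0 is [[0, 0], [0, 0]] with rank 0, so corank 2. A Groebner basis of the Jacobian ideal J(f) in C{p,q} is {p^4 + 4*p^3*q, q^2}; counting standard monomials gives mu = 8. Corank 2; j^3 = -q^3 is a perfect cube, so E-series; the 5-jet and mu = 8 give E_8.

E_{8}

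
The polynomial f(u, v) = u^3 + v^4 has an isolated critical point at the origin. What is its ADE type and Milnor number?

Type E_{6}, Milnor number mu = 6.

The Hessian of f at 0 has rank 0. Corank 2; j^3 = u^3 is a perfect cube, so E-series; the 4-jet and mu = 6 give E_6.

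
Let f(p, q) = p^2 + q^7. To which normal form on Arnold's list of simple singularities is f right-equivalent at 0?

A_6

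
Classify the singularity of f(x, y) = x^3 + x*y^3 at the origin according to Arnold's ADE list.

E7

The Hessian of f at 0 is [[0, 0], [0, 0]] with rank 0, so corank 2. A Groebner basis of the Jacobian ideal J(f) in C{x,y} is {x^3, x*y^2, 3*x^2 + y^3}; counting standard monomials gives mu = 7. Corank 2; j^3 = x^3 is a perfect cube, so E-series; the 4-jet and mu = 7 give E_7.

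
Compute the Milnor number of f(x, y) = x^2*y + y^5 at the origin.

The Hessian of f at 0 has rank 0. Corank 2; j^3 = x^2*y has shape L^2 M (L != M), so D-series; mu = 6 gives D_6.

6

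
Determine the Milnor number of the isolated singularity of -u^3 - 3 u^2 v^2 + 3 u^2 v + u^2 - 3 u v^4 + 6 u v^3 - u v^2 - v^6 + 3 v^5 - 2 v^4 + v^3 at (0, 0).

2

The Hessian of f at 0 is [[2, 0], [0, 0]] with rank 1, so corank 1. A Groebner basis of the Jacobian ideal J(f) in C{u,v} is {v^2, u}; counting standard monomials gives mu = 2. Corank 1: A-series; mu = 2 gives A_2.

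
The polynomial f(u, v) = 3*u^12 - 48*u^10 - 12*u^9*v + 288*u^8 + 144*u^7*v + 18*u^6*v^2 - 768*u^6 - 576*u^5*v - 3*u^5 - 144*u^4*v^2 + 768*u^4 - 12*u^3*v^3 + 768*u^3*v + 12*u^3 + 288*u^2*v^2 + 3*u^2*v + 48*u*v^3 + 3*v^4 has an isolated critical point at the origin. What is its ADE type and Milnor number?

The Hessian of f at 0 is [[0, 0], [0, 0]] with rank 0, so corank 2. A Groebner basis of the Jacobian ideal J(f) in C{u,v} is {u*v^2, -u*v/16 + v^3, u^2 + u*v/4}; counting standard monomials gives mu = 5. Corank 2; j^3 = 3*u^2*(4*u + v) has shape L^2 M (L != M), so D-series; mu = 5 gives D_5.

Type D_{5}, Milnor number mu = 5.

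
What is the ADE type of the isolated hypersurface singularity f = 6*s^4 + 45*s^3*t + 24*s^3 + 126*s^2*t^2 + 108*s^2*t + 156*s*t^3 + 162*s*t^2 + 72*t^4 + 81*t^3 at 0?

E_7

The Hessian of f at 0 is [[0, 0], [0, 0]] with rank 0, so corank 2. A Groebner basis of the Jacobian ideal J(f) in C{s,t} is {768*s^2 + 2304*s*t + t^4 + 8*t^3 + 1728*t^2, s^3 + 252*s^2 + 756*s*t + 6*t^3 + 567*t^2, s^2*t - 104*s^2 - 312*s*t - 10*t^3/3 - 234*t^2, 32*s^2 + s*t^2 + 96*s*t + 11*t^3/6 + 72*t^2}; counting standard monomials gives mu = 7. Corank 2; j^3 = 3*(2*s + 3*t)^3 is a perfect cube, so E-series; the 4-jet and mu = 7 give E_7.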